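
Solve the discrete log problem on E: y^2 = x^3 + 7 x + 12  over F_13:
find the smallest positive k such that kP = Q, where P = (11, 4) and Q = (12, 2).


Enumerate multiples of P until we hit Q = (12, 2):
  1P = (11, 4)
  2P = (7, 12)
  3P = (12, 11)
  4P = (0, 8)
  5P = (6, 6)
  6P = (5, 4)
  7P = (10, 9)
  8P = (4, 0)
  9P = (10, 4)
  10P = (5, 9)
  11P = (6, 7)
  12P = (0, 5)
  13P = (12, 2)
Match found at i = 13.

k = 13


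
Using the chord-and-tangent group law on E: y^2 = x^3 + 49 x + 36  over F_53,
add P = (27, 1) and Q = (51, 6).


P != Q, so use the chord formula.
s = (y2 - y1) / (x2 - x1) = (5) / (24) mod 53 = 51
x3 = s^2 - x1 - x2 mod 53 = 51^2 - 27 - 51 = 32
y3 = s (x1 - x3) - y1 mod 53 = 51 * (27 - 32) - 1 = 9

P + Q = (32, 9)


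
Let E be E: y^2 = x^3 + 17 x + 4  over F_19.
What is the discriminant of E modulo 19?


4 a^3 + 27 b^2 = 4*17^3 + 27*4^2 = 19652 + 432 = 20084
Delta = -16 * (20084) = -321344
Delta mod 19 = 3

Delta = 3 (mod 19)


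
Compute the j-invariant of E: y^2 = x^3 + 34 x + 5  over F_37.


Delta = -16(4 a^3 + 27 b^2) mod 37 = 30
-1728 * (4 a)^3 = -1728 * (4*34)^3 mod 37 = 10
j = 10 * 30^(-1) mod 37 = 25

j = 25 (mod 37)


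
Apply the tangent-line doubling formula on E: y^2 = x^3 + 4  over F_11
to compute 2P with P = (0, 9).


Doubling: s = (3 x1^2 + a) / (2 y1)
s = (3*0^2 + 0) / (2*9) mod 11 = 0
x3 = s^2 - 2 x1 mod 11 = 0^2 - 2*0 = 0
y3 = s (x1 - x3) - y1 mod 11 = 0 * (0 - 0) - 9 = 2

2P = (0, 2)


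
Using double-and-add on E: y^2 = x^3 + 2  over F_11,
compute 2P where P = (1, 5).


k = 2 = 10_2 (binary, LSB first: 01)
Double-and-add from P = (1, 5):
  bit 0 = 0: acc unchanged = O
  bit 1 = 1: acc = O + (7, 2) = (7, 2)

2P = (7, 2)


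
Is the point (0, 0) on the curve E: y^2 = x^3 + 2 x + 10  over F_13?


Check whether y^2 = x^3 + 2 x + 10 (mod 13) for (x, y) = (0, 0).
LHS: y^2 = 0^2 mod 13 = 0
RHS: x^3 + 2 x + 10 = 0^3 + 2*0 + 10 mod 13 = 10
LHS != RHS

No, not on the curve


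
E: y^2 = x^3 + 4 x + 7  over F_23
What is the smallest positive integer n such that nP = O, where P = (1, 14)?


Compute successive multiples of P until we hit O:
  1P = (1, 14)
  2P = (11, 18)
  3P = (13, 18)
  4P = (4, 8)
  5P = (22, 5)
  6P = (3, 0)
  7P = (22, 18)
  8P = (4, 15)
  ... (continuing to 12P)
  12P = O

ord(P) = 12


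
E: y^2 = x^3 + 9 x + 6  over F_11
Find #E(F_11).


For each x in F_11, count y with y^2 = x^3 + 9 x + 6 mod 11:
  x = 1: RHS = 5, y in [4, 7]  -> 2 point(s)
  x = 3: RHS = 5, y in [4, 7]  -> 2 point(s)
  x = 5: RHS = 0, y in [0]  -> 1 point(s)
  x = 6: RHS = 1, y in [1, 10]  -> 2 point(s)
  x = 7: RHS = 5, y in [4, 7]  -> 2 point(s)
Affine points: 9. Add the point at infinity: total = 10.

#E(F_11) = 10


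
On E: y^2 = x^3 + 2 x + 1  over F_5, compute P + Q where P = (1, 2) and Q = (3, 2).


P != Q, so use the chord formula.
s = (y2 - y1) / (x2 - x1) = (0) / (2) mod 5 = 0
x3 = s^2 - x1 - x2 mod 5 = 0^2 - 1 - 3 = 1
y3 = s (x1 - x3) - y1 mod 5 = 0 * (1 - 1) - 2 = 3

P + Q = (1, 3)


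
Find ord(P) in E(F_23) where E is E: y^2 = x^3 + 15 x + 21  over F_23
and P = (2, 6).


Compute successive multiples of P until we hit O:
  1P = (2, 6)
  2P = (14, 13)
  3P = (19, 9)
  4P = (8, 20)
  5P = (21, 11)
  6P = (3, 1)
  7P = (20, 15)
  8P = (7, 3)
  ... (continuing to 17P)
  17P = O

ord(P) = 17


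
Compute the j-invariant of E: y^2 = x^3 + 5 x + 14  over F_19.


Delta = -16(4 a^3 + 27 b^2) mod 19 = 10
-1728 * (4 a)^3 = -1728 * (4*5)^3 mod 19 = 1
j = 1 * 10^(-1) mod 19 = 2

j = 2 (mod 19)


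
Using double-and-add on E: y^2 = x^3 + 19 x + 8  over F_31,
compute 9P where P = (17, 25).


k = 9 = 1001_2 (binary, LSB first: 1001)
Double-and-add from P = (17, 25):
  bit 0 = 1: acc = O + (17, 25) = (17, 25)
  bit 1 = 0: acc unchanged = (17, 25)
  bit 2 = 0: acc unchanged = (17, 25)
  bit 3 = 1: acc = (17, 25) + (9, 3) = (30, 9)

9P = (30, 9)


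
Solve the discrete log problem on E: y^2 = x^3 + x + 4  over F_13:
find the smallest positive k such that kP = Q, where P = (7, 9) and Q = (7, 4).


Enumerate multiples of P until we hit Q = (7, 4):
  1P = (7, 9)
  2P = (0, 11)
  3P = (9, 12)
  4P = (9, 1)
  5P = (0, 2)
  6P = (7, 4)
Match found at i = 6.

k = 6


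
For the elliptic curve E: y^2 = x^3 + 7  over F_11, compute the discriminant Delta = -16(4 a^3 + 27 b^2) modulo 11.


4 a^3 + 27 b^2 = 4*0^3 + 27*7^2 = 0 + 1323 = 1323
Delta = -16 * (1323) = -21168
Delta mod 11 = 7

Delta = 7 (mod 11)


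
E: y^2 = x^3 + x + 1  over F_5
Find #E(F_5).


For each x in F_5, count y with y^2 = x^3 + 1 x + 1 mod 5:
  x = 0: RHS = 1, y in [1, 4]  -> 2 point(s)
  x = 2: RHS = 1, y in [1, 4]  -> 2 point(s)
  x = 3: RHS = 1, y in [1, 4]  -> 2 point(s)
  x = 4: RHS = 4, y in [2, 3]  -> 2 point(s)
Affine points: 8. Add the point at infinity: total = 9.

#E(F_5) = 9


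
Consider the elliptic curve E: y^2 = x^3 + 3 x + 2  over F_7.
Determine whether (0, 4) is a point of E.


Check whether y^2 = x^3 + 3 x + 2 (mod 7) for (x, y) = (0, 4).
LHS: y^2 = 4^2 mod 7 = 2
RHS: x^3 + 3 x + 2 = 0^3 + 3*0 + 2 mod 7 = 2
LHS = RHS

Yes, on the curve


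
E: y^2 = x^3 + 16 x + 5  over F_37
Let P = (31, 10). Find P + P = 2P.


Doubling: s = (3 x1^2 + a) / (2 y1)
s = (3*31^2 + 16) / (2*10) mod 37 = 21
x3 = s^2 - 2 x1 mod 37 = 21^2 - 2*31 = 9
y3 = s (x1 - x3) - y1 mod 37 = 21 * (31 - 9) - 10 = 8

2P = (9, 8)


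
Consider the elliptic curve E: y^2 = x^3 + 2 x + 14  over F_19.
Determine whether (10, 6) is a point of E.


Check whether y^2 = x^3 + 2 x + 14 (mod 19) for (x, y) = (10, 6).
LHS: y^2 = 6^2 mod 19 = 17
RHS: x^3 + 2 x + 14 = 10^3 + 2*10 + 14 mod 19 = 8
LHS != RHS

No, not on the curve


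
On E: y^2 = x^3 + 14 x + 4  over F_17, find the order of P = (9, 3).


Compute successive multiples of P until we hit O:
  1P = (9, 3)
  2P = (1, 11)
  3P = (8, 13)
  4P = (15, 6)
  5P = (6, 7)
  6P = (0, 2)
  7P = (12, 8)
  8P = (12, 9)
  ... (continuing to 15P)
  15P = O

ord(P) = 15


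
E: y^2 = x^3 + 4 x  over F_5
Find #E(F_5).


For each x in F_5, count y with y^2 = x^3 + 4 x + 0 mod 5:
  x = 0: RHS = 0, y in [0]  -> 1 point(s)
  x = 1: RHS = 0, y in [0]  -> 1 point(s)
  x = 2: RHS = 1, y in [1, 4]  -> 2 point(s)
  x = 3: RHS = 4, y in [2, 3]  -> 2 point(s)
  x = 4: RHS = 0, y in [0]  -> 1 point(s)
Affine points: 7. Add the point at infinity: total = 8.

#E(F_5) = 8


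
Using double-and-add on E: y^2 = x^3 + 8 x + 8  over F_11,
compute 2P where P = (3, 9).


k = 2 = 10_2 (binary, LSB first: 01)
Double-and-add from P = (3, 9):
  bit 0 = 0: acc unchanged = O
  bit 1 = 1: acc = O + (8, 10) = (8, 10)

2P = (8, 10)


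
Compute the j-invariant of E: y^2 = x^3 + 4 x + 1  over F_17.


Delta = -16(4 a^3 + 27 b^2) mod 17 = 11
-1728 * (4 a)^3 = -1728 * (4*4)^3 mod 17 = 11
j = 11 * 11^(-1) mod 17 = 1

j = 1 (mod 17)


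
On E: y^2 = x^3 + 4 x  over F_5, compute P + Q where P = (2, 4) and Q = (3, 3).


P != Q, so use the chord formula.
s = (y2 - y1) / (x2 - x1) = (4) / (1) mod 5 = 4
x3 = s^2 - x1 - x2 mod 5 = 4^2 - 2 - 3 = 1
y3 = s (x1 - x3) - y1 mod 5 = 4 * (2 - 1) - 4 = 0

P + Q = (1, 0)


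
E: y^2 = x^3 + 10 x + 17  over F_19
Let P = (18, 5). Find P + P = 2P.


Doubling: s = (3 x1^2 + a) / (2 y1)
s = (3*18^2 + 10) / (2*5) mod 19 = 7
x3 = s^2 - 2 x1 mod 19 = 7^2 - 2*18 = 13
y3 = s (x1 - x3) - y1 mod 19 = 7 * (18 - 13) - 5 = 11

2P = (13, 11)


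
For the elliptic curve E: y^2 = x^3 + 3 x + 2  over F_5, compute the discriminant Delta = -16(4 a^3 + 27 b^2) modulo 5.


4 a^3 + 27 b^2 = 4*3^3 + 27*2^2 = 108 + 108 = 216
Delta = -16 * (216) = -3456
Delta mod 5 = 4

Delta = 4 (mod 5)


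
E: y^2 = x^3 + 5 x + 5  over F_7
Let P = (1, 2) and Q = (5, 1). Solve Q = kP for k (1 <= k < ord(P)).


Enumerate multiples of P until we hit Q = (5, 1):
  1P = (1, 2)
  2P = (2, 3)
  3P = (5, 1)
Match found at i = 3.

k = 3


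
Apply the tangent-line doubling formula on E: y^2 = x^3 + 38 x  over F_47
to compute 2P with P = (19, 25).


Doubling: s = (3 x1^2 + a) / (2 y1)
s = (3*19^2 + 38) / (2*25) mod 47 = 29
x3 = s^2 - 2 x1 mod 47 = 29^2 - 2*19 = 4
y3 = s (x1 - x3) - y1 mod 47 = 29 * (19 - 4) - 25 = 34

2P = (4, 34)


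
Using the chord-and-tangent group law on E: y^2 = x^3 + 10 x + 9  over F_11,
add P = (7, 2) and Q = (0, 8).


P != Q, so use the chord formula.
s = (y2 - y1) / (x2 - x1) = (6) / (4) mod 11 = 7
x3 = s^2 - x1 - x2 mod 11 = 7^2 - 7 - 0 = 9
y3 = s (x1 - x3) - y1 mod 11 = 7 * (7 - 9) - 2 = 6

P + Q = (9, 6)


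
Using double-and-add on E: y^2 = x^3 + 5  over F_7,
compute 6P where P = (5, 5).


k = 6 = 110_2 (binary, LSB first: 011)
Double-and-add from P = (5, 5):
  bit 0 = 0: acc unchanged = O
  bit 1 = 1: acc = O + (6, 5) = (6, 5)
  bit 2 = 1: acc = (6, 5) + (3, 5) = (5, 2)

6P = (5, 2)


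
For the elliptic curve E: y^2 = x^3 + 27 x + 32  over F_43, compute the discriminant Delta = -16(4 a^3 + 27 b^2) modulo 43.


4 a^3 + 27 b^2 = 4*27^3 + 27*32^2 = 78732 + 27648 = 106380
Delta = -16 * (106380) = -1702080
Delta mod 43 = 32

Delta = 32 (mod 43)


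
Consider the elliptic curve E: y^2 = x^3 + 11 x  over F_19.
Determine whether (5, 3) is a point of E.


Check whether y^2 = x^3 + 11 x + 0 (mod 19) for (x, y) = (5, 3).
LHS: y^2 = 3^2 mod 19 = 9
RHS: x^3 + 11 x + 0 = 5^3 + 11*5 + 0 mod 19 = 9
LHS = RHS

Yes, on the curve


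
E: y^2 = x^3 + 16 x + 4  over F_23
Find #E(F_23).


For each x in F_23, count y with y^2 = x^3 + 16 x + 4 mod 23:
  x = 0: RHS = 4, y in [2, 21]  -> 2 point(s)
  x = 5: RHS = 2, y in [5, 18]  -> 2 point(s)
  x = 8: RHS = 0, y in [0]  -> 1 point(s)
  x = 9: RHS = 3, y in [7, 16]  -> 2 point(s)
  x = 11: RHS = 16, y in [4, 19]  -> 2 point(s)
  x = 15: RHS = 8, y in [10, 13]  -> 2 point(s)
  x = 16: RHS = 9, y in [3, 20]  -> 2 point(s)
  x = 18: RHS = 6, y in [11, 12]  -> 2 point(s)
Affine points: 15. Add the point at infinity: total = 16.

#E(F_23) = 16


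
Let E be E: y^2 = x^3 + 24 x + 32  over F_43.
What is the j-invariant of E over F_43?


Delta = -16(4 a^3 + 27 b^2) mod 43 = 5
-1728 * (4 a)^3 = -1728 * (4*24)^3 mod 43 = 41
j = 41 * 5^(-1) mod 43 = 34

j = 34 (mod 43)


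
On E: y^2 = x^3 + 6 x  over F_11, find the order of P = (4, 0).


Compute successive multiples of P until we hit O:
  1P = (4, 0)
  2P = O

ord(P) = 2


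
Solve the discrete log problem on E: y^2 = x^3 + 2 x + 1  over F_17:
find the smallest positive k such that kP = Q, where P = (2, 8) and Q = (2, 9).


Enumerate multiples of P until we hit Q = (2, 9):
  1P = (2, 8)
  2P = (5, 0)
  3P = (2, 9)
Match found at i = 3.

k = 3


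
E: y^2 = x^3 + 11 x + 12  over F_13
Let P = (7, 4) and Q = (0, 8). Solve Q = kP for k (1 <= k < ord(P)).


Enumerate multiples of P until we hit Q = (0, 8):
  1P = (7, 4)
  2P = (8, 12)
  3P = (10, 11)
  4P = (0, 8)
Match found at i = 4.

k = 4


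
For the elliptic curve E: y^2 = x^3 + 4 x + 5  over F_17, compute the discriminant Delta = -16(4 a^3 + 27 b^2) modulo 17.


4 a^3 + 27 b^2 = 4*4^3 + 27*5^2 = 256 + 675 = 931
Delta = -16 * (931) = -14896
Delta mod 17 = 13

Delta = 13 (mod 17)


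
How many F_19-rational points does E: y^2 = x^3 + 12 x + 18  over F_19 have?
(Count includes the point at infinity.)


For each x in F_19, count y with y^2 = x^3 + 12 x + 18 mod 19:
  x = 3: RHS = 5, y in [9, 10]  -> 2 point(s)
  x = 4: RHS = 16, y in [4, 15]  -> 2 point(s)
  x = 9: RHS = 0, y in [0]  -> 1 point(s)
  x = 10: RHS = 17, y in [6, 13]  -> 2 point(s)
  x = 12: RHS = 9, y in [3, 16]  -> 2 point(s)
  x = 14: RHS = 4, y in [2, 17]  -> 2 point(s)
  x = 15: RHS = 1, y in [1, 18]  -> 2 point(s)
  x = 17: RHS = 5, y in [9, 10]  -> 2 point(s)
  x = 18: RHS = 5, y in [9, 10]  -> 2 point(s)
Affine points: 17. Add the point at infinity: total = 18.

#E(F_19) = 18


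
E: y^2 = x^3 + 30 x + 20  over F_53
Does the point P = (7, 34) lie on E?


Check whether y^2 = x^3 + 30 x + 20 (mod 53) for (x, y) = (7, 34).
LHS: y^2 = 34^2 mod 53 = 43
RHS: x^3 + 30 x + 20 = 7^3 + 30*7 + 20 mod 53 = 43
LHS = RHS

Yes, on the curve


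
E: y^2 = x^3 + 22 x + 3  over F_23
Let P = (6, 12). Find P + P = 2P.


Doubling: s = (3 x1^2 + a) / (2 y1)
s = (3*6^2 + 22) / (2*12) mod 23 = 15
x3 = s^2 - 2 x1 mod 23 = 15^2 - 2*6 = 6
y3 = s (x1 - x3) - y1 mod 23 = 15 * (6 - 6) - 12 = 11

2P = (6, 11)


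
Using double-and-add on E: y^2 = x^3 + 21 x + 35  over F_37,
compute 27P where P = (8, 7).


k = 27 = 11011_2 (binary, LSB first: 11011)
Double-and-add from P = (8, 7):
  bit 0 = 1: acc = O + (8, 7) = (8, 7)
  bit 1 = 1: acc = (8, 7) + (25, 33) = (29, 24)
  bit 2 = 0: acc unchanged = (29, 24)
  bit 3 = 1: acc = (29, 24) + (24, 9) = (30, 10)
  bit 4 = 1: acc = (30, 10) + (19, 2) = (24, 28)

27P = (24, 28)


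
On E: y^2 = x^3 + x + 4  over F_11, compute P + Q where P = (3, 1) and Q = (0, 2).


P != Q, so use the chord formula.
s = (y2 - y1) / (x2 - x1) = (1) / (8) mod 11 = 7
x3 = s^2 - x1 - x2 mod 11 = 7^2 - 3 - 0 = 2
y3 = s (x1 - x3) - y1 mod 11 = 7 * (3 - 2) - 1 = 6

P + Q = (2, 6)


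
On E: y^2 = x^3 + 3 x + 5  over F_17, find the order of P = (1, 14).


Compute successive multiples of P until we hit O:
  1P = (1, 14)
  2P = (16, 1)
  3P = (4, 9)
  4P = (11, 14)
  5P = (5, 3)
  6P = (9, 8)
  7P = (15, 5)
  8P = (10, 10)
  ... (continuing to 23P)
  23P = O

ord(P) = 23


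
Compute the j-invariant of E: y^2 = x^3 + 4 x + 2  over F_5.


Delta = -16(4 a^3 + 27 b^2) mod 5 = 1
-1728 * (4 a)^3 = -1728 * (4*4)^3 mod 5 = 2
j = 2 * 1^(-1) mod 5 = 2

j = 2 (mod 5)


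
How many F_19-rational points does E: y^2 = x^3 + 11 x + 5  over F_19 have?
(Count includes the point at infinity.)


For each x in F_19, count y with y^2 = x^3 + 11 x + 5 mod 19:
  x = 0: RHS = 5, y in [9, 10]  -> 2 point(s)
  x = 1: RHS = 17, y in [6, 13]  -> 2 point(s)
  x = 2: RHS = 16, y in [4, 15]  -> 2 point(s)
  x = 7: RHS = 7, y in [8, 11]  -> 2 point(s)
  x = 8: RHS = 16, y in [4, 15]  -> 2 point(s)
  x = 9: RHS = 16, y in [4, 15]  -> 2 point(s)
  x = 15: RHS = 11, y in [7, 12]  -> 2 point(s)
Affine points: 14. Add the point at infinity: total = 15.

#E(F_19) = 15


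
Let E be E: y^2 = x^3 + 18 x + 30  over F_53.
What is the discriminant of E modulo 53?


4 a^3 + 27 b^2 = 4*18^3 + 27*30^2 = 23328 + 24300 = 47628
Delta = -16 * (47628) = -762048
Delta mod 53 = 39

Delta = 39 (mod 53)


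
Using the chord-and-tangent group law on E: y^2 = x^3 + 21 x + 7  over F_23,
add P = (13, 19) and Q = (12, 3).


P != Q, so use the chord formula.
s = (y2 - y1) / (x2 - x1) = (7) / (22) mod 23 = 16
x3 = s^2 - x1 - x2 mod 23 = 16^2 - 13 - 12 = 1
y3 = s (x1 - x3) - y1 mod 23 = 16 * (13 - 1) - 19 = 12

P + Q = (1, 12)


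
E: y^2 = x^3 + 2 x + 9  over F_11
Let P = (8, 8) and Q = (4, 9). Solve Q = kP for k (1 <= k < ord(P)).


Enumerate multiples of P until we hit Q = (4, 9):
  1P = (8, 8)
  2P = (4, 2)
  3P = (4, 9)
Match found at i = 3.

k = 3


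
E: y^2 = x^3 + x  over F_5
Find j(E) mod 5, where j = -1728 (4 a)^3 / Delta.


Delta = -16(4 a^3 + 27 b^2) mod 5 = 1
-1728 * (4 a)^3 = -1728 * (4*1)^3 mod 5 = 3
j = 3 * 1^(-1) mod 5 = 3

j = 3 (mod 5)


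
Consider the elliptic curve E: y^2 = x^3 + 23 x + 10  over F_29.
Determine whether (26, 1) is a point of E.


Check whether y^2 = x^3 + 23 x + 10 (mod 29) for (x, y) = (26, 1).
LHS: y^2 = 1^2 mod 29 = 1
RHS: x^3 + 23 x + 10 = 26^3 + 23*26 + 10 mod 29 = 1
LHS = RHS

Yes, on the curve


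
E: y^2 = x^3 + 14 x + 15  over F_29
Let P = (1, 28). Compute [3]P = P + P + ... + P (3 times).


k = 3 = 11_2 (binary, LSB first: 11)
Double-and-add from P = (1, 28):
  bit 0 = 1: acc = O + (1, 28) = (1, 28)
  bit 1 = 1: acc = (1, 28) + (5, 6) = (17, 2)

3P = (17, 2)


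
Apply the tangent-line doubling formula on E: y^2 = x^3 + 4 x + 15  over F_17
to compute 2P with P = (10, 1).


Doubling: s = (3 x1^2 + a) / (2 y1)
s = (3*10^2 + 4) / (2*1) mod 17 = 16
x3 = s^2 - 2 x1 mod 17 = 16^2 - 2*10 = 15
y3 = s (x1 - x3) - y1 mod 17 = 16 * (10 - 15) - 1 = 4

2P = (15, 4)


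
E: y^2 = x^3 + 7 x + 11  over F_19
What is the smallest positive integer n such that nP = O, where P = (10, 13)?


Compute successive multiples of P until we hit O:
  1P = (10, 13)
  2P = (5, 0)
  3P = (10, 6)
  4P = O

ord(P) = 4


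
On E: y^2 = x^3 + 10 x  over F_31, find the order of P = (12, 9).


Compute successive multiples of P until we hit O:
  1P = (12, 9)
  2P = (16, 3)
  3P = (13, 8)
  4P = (7, 17)
  5P = (22, 7)
  6P = (2, 20)
  7P = (21, 4)
  8P = (14, 30)
  ... (continuing to 32P)
  32P = O

ord(P) = 32


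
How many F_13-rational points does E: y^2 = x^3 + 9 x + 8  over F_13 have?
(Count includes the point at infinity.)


For each x in F_13, count y with y^2 = x^3 + 9 x + 8 mod 13:
  x = 3: RHS = 10, y in [6, 7]  -> 2 point(s)
  x = 4: RHS = 4, y in [2, 11]  -> 2 point(s)
  x = 5: RHS = 9, y in [3, 10]  -> 2 point(s)
  x = 9: RHS = 12, y in [5, 8]  -> 2 point(s)
Affine points: 8. Add the point at infinity: total = 9.

#E(F_13) = 9


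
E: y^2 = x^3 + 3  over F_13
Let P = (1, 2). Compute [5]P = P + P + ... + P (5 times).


k = 5 = 101_2 (binary, LSB first: 101)
Double-and-add from P = (1, 2):
  bit 0 = 1: acc = O + (1, 2) = (1, 2)
  bit 1 = 0: acc unchanged = (1, 2)
  bit 2 = 1: acc = (1, 2) + (1, 2) = (1, 11)

5P = (1, 11)


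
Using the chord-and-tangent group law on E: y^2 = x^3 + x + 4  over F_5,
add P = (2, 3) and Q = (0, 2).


P != Q, so use the chord formula.
s = (y2 - y1) / (x2 - x1) = (4) / (3) mod 5 = 3
x3 = s^2 - x1 - x2 mod 5 = 3^2 - 2 - 0 = 2
y3 = s (x1 - x3) - y1 mod 5 = 3 * (2 - 2) - 3 = 2

P + Q = (2, 2)


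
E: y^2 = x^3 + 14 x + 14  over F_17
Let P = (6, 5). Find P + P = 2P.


Doubling: s = (3 x1^2 + a) / (2 y1)
s = (3*6^2 + 14) / (2*5) mod 17 = 2
x3 = s^2 - 2 x1 mod 17 = 2^2 - 2*6 = 9
y3 = s (x1 - x3) - y1 mod 17 = 2 * (6 - 9) - 5 = 6

2P = (9, 6)


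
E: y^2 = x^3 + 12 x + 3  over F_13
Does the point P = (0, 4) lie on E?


Check whether y^2 = x^3 + 12 x + 3 (mod 13) for (x, y) = (0, 4).
LHS: y^2 = 4^2 mod 13 = 3
RHS: x^3 + 12 x + 3 = 0^3 + 12*0 + 3 mod 13 = 3
LHS = RHS

Yes, on the curve


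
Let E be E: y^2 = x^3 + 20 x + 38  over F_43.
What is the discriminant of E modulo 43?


4 a^3 + 27 b^2 = 4*20^3 + 27*38^2 = 32000 + 38988 = 70988
Delta = -16 * (70988) = -1135808
Delta mod 43 = 37

Delta = 37 (mod 43)


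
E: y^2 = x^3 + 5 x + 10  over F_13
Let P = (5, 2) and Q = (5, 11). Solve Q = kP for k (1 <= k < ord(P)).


Enumerate multiples of P until we hit Q = (5, 11):
  1P = (5, 2)
  2P = (0, 7)
  3P = (9, 2)
  4P = (12, 11)
  5P = (8, 9)
  6P = (4, 9)
  7P = (1, 9)
  8P = (6, 3)
  9P = (3, 0)
  10P = (6, 10)
  11P = (1, 4)
  12P = (4, 4)
  13P = (8, 4)
  14P = (12, 2)
  15P = (9, 11)
  16P = (0, 6)
  17P = (5, 11)
Match found at i = 17.

k = 17


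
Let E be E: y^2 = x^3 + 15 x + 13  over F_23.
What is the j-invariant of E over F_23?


Delta = -16(4 a^3 + 27 b^2) mod 23 = 10
-1728 * (4 a)^3 = -1728 * (4*15)^3 mod 23 = 2
j = 2 * 10^(-1) mod 23 = 14

j = 14 (mod 23)


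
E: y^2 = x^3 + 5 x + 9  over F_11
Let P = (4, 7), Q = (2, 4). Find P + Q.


P != Q, so use the chord formula.
s = (y2 - y1) / (x2 - x1) = (8) / (9) mod 11 = 7
x3 = s^2 - x1 - x2 mod 11 = 7^2 - 4 - 2 = 10
y3 = s (x1 - x3) - y1 mod 11 = 7 * (4 - 10) - 7 = 6

P + Q = (10, 6)


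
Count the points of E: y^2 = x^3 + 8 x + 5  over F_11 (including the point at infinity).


For each x in F_11, count y with y^2 = x^3 + 8 x + 5 mod 11:
  x = 0: RHS = 5, y in [4, 7]  -> 2 point(s)
  x = 1: RHS = 3, y in [5, 6]  -> 2 point(s)
  x = 3: RHS = 1, y in [1, 10]  -> 2 point(s)
  x = 5: RHS = 5, y in [4, 7]  -> 2 point(s)
  x = 6: RHS = 5, y in [4, 7]  -> 2 point(s)
  x = 8: RHS = 9, y in [3, 8]  -> 2 point(s)
  x = 9: RHS = 3, y in [5, 6]  -> 2 point(s)
Affine points: 14. Add the point at infinity: total = 15.

#E(F_11) = 15


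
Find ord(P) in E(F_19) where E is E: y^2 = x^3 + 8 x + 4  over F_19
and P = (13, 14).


Compute successive multiples of P until we hit O:
  1P = (13, 14)
  2P = (9, 8)
  3P = (4, 9)
  4P = (7, 2)
  5P = (3, 6)
  6P = (12, 2)
  7P = (5, 6)
  8P = (2, 16)
  ... (continuing to 23P)
  23P = O

ord(P) = 23


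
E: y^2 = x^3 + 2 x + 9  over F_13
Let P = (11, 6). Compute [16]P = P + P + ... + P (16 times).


k = 16 = 10000_2 (binary, LSB first: 00001)
Double-and-add from P = (11, 6):
  bit 0 = 0: acc unchanged = O
  bit 1 = 0: acc unchanged = O
  bit 2 = 0: acc unchanged = O
  bit 3 = 0: acc unchanged = O
  bit 4 = 1: acc = O + (11, 7) = (11, 7)

16P = (11, 7)


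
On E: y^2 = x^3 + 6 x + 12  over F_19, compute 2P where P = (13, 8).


Doubling: s = (3 x1^2 + a) / (2 y1)
s = (3*13^2 + 6) / (2*8) mod 19 = 0
x3 = s^2 - 2 x1 mod 19 = 0^2 - 2*13 = 12
y3 = s (x1 - x3) - y1 mod 19 = 0 * (13 - 12) - 8 = 11

2P = (12, 11)


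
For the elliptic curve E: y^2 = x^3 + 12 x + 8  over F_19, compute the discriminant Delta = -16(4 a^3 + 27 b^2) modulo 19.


4 a^3 + 27 b^2 = 4*12^3 + 27*8^2 = 6912 + 1728 = 8640
Delta = -16 * (8640) = -138240
Delta mod 19 = 4

Delta = 4 (mod 19)


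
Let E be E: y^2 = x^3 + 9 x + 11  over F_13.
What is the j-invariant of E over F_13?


Delta = -16(4 a^3 + 27 b^2) mod 13 = 2
-1728 * (4 a)^3 = -1728 * (4*9)^3 mod 13 = 12
j = 12 * 2^(-1) mod 13 = 6

j = 6 (mod 13)


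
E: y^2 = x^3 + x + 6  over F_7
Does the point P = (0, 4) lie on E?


Check whether y^2 = x^3 + 1 x + 6 (mod 7) for (x, y) = (0, 4).
LHS: y^2 = 4^2 mod 7 = 2
RHS: x^3 + 1 x + 6 = 0^3 + 1*0 + 6 mod 7 = 6
LHS != RHS

No, not on the curve


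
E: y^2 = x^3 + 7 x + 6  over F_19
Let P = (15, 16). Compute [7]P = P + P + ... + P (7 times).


k = 7 = 111_2 (binary, LSB first: 111)
Double-and-add from P = (15, 16):
  bit 0 = 1: acc = O + (15, 16) = (15, 16)
  bit 1 = 1: acc = (15, 16) + (6, 6) = (18, 6)
  bit 2 = 1: acc = (18, 6) + (14, 6) = (6, 13)

7P = (6, 13)


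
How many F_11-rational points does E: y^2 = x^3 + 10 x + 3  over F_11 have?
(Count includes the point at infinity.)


For each x in F_11, count y with y^2 = x^3 + 10 x + 3 mod 11:
  x = 0: RHS = 3, y in [5, 6]  -> 2 point(s)
  x = 1: RHS = 3, y in [5, 6]  -> 2 point(s)
  x = 2: RHS = 9, y in [3, 8]  -> 2 point(s)
  x = 3: RHS = 5, y in [4, 7]  -> 2 point(s)
  x = 6: RHS = 4, y in [2, 9]  -> 2 point(s)
  x = 7: RHS = 9, y in [3, 8]  -> 2 point(s)
  x = 8: RHS = 1, y in [1, 10]  -> 2 point(s)
  x = 10: RHS = 3, y in [5, 6]  -> 2 point(s)
Affine points: 16. Add the point at infinity: total = 17.

#E(F_11) = 17


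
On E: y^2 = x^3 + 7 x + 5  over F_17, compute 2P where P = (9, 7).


Doubling: s = (3 x1^2 + a) / (2 y1)
s = (3*9^2 + 7) / (2*7) mod 17 = 13
x3 = s^2 - 2 x1 mod 17 = 13^2 - 2*9 = 15
y3 = s (x1 - x3) - y1 mod 17 = 13 * (9 - 15) - 7 = 0

2P = (15, 0)


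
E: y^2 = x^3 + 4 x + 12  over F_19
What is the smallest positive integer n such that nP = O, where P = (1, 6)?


Compute successive multiples of P until we hit O:
  1P = (1, 6)
  2P = (18, 11)
  3P = (11, 0)
  4P = (18, 8)
  5P = (1, 13)
  6P = O

ord(P) = 6


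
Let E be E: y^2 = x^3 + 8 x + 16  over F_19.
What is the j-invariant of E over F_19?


Delta = -16(4 a^3 + 27 b^2) mod 19 = 14
-1728 * (4 a)^3 = -1728 * (4*8)^3 mod 19 = 12
j = 12 * 14^(-1) mod 19 = 9

j = 9 (mod 19)


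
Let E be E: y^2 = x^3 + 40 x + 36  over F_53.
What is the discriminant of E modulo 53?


4 a^3 + 27 b^2 = 4*40^3 + 27*36^2 = 256000 + 34992 = 290992
Delta = -16 * (290992) = -4655872
Delta mod 53 = 19

Delta = 19 (mod 53)


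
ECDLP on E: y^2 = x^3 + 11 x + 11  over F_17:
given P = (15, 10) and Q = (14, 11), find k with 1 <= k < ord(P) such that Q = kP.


Enumerate multiples of P until we hit Q = (14, 11):
  1P = (15, 10)
  2P = (8, 4)
  3P = (10, 4)
  4P = (5, 2)
  5P = (16, 13)
  6P = (12, 16)
  7P = (11, 16)
  8P = (6, 2)
  9P = (14, 6)
  10P = (4, 0)
  11P = (14, 11)
Match found at i = 11.

k = 11


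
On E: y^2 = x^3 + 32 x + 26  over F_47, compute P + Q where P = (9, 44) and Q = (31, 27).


P != Q, so use the chord formula.
s = (y2 - y1) / (x2 - x1) = (30) / (22) mod 47 = 27
x3 = s^2 - x1 - x2 mod 47 = 27^2 - 9 - 31 = 31
y3 = s (x1 - x3) - y1 mod 47 = 27 * (9 - 31) - 44 = 20

P + Q = (31, 20)


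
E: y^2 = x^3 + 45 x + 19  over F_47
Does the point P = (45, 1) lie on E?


Check whether y^2 = x^3 + 45 x + 19 (mod 47) for (x, y) = (45, 1).
LHS: y^2 = 1^2 mod 47 = 1
RHS: x^3 + 45 x + 19 = 45^3 + 45*45 + 19 mod 47 = 15
LHS != RHS

No, not on the curve


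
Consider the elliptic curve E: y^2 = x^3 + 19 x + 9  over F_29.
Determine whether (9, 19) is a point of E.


Check whether y^2 = x^3 + 19 x + 9 (mod 29) for (x, y) = (9, 19).
LHS: y^2 = 19^2 mod 29 = 13
RHS: x^3 + 19 x + 9 = 9^3 + 19*9 + 9 mod 29 = 10
LHS != RHS

No, not on the curve


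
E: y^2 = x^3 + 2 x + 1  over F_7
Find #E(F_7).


For each x in F_7, count y with y^2 = x^3 + 2 x + 1 mod 7:
  x = 0: RHS = 1, y in [1, 6]  -> 2 point(s)
  x = 1: RHS = 4, y in [2, 5]  -> 2 point(s)
Affine points: 4. Add the point at infinity: total = 5.

#E(F_7) = 5


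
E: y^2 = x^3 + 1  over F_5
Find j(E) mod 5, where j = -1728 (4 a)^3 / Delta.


Delta = -16(4 a^3 + 27 b^2) mod 5 = 3
-1728 * (4 a)^3 = -1728 * (4*0)^3 mod 5 = 0
j = 0 * 3^(-1) mod 5 = 0

j = 0 (mod 5)


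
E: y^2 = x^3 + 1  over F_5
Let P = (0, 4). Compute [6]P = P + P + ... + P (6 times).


k = 6 = 110_2 (binary, LSB first: 011)
Double-and-add from P = (0, 4):
  bit 0 = 0: acc unchanged = O
  bit 1 = 1: acc = O + (0, 1) = (0, 1)
  bit 2 = 1: acc = (0, 1) + (0, 4) = O

6P = O


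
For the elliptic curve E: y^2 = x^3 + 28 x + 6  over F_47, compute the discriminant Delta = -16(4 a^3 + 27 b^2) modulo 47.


4 a^3 + 27 b^2 = 4*28^3 + 27*6^2 = 87808 + 972 = 88780
Delta = -16 * (88780) = -1420480
Delta mod 47 = 1

Delta = 1 (mod 47)


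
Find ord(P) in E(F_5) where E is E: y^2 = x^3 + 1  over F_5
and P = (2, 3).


Compute successive multiples of P until we hit O:
  1P = (2, 3)
  2P = (0, 1)
  3P = (4, 0)
  4P = (0, 4)
  5P = (2, 2)
  6P = O

ord(P) = 6


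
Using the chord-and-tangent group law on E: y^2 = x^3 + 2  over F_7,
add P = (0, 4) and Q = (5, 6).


P != Q, so use the chord formula.
s = (y2 - y1) / (x2 - x1) = (2) / (5) mod 7 = 6
x3 = s^2 - x1 - x2 mod 7 = 6^2 - 0 - 5 = 3
y3 = s (x1 - x3) - y1 mod 7 = 6 * (0 - 3) - 4 = 6

P + Q = (3, 6)


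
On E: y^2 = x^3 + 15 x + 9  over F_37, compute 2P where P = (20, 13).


Doubling: s = (3 x1^2 + a) / (2 y1)
s = (3*20^2 + 15) / (2*13) mod 37 = 14
x3 = s^2 - 2 x1 mod 37 = 14^2 - 2*20 = 8
y3 = s (x1 - x3) - y1 mod 37 = 14 * (20 - 8) - 13 = 7

2P = (8, 7)


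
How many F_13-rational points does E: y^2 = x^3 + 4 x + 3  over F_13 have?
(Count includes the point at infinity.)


For each x in F_13, count y with y^2 = x^3 + 4 x + 3 mod 13:
  x = 0: RHS = 3, y in [4, 9]  -> 2 point(s)
  x = 3: RHS = 3, y in [4, 9]  -> 2 point(s)
  x = 6: RHS = 9, y in [3, 10]  -> 2 point(s)
  x = 7: RHS = 10, y in [6, 7]  -> 2 point(s)
  x = 8: RHS = 1, y in [1, 12]  -> 2 point(s)
  x = 9: RHS = 1, y in [1, 12]  -> 2 point(s)
  x = 10: RHS = 3, y in [4, 9]  -> 2 point(s)
  x = 11: RHS = 0, y in [0]  -> 1 point(s)
Affine points: 15. Add the point at infinity: total = 16.

#E(F_13) = 16


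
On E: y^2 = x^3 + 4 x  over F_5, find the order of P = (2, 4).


Compute successive multiples of P until we hit O:
  1P = (2, 4)
  2P = (0, 0)
  3P = (2, 1)
  4P = O

ord(P) = 4


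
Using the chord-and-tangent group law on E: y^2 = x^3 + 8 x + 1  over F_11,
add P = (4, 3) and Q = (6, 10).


P != Q, so use the chord formula.
s = (y2 - y1) / (x2 - x1) = (7) / (2) mod 11 = 9
x3 = s^2 - x1 - x2 mod 11 = 9^2 - 4 - 6 = 5
y3 = s (x1 - x3) - y1 mod 11 = 9 * (4 - 5) - 3 = 10

P + Q = (5, 10)


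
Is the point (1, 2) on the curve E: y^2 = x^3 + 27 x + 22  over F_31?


Check whether y^2 = x^3 + 27 x + 22 (mod 31) for (x, y) = (1, 2).
LHS: y^2 = 2^2 mod 31 = 4
RHS: x^3 + 27 x + 22 = 1^3 + 27*1 + 22 mod 31 = 19
LHS != RHS

No, not on the curve


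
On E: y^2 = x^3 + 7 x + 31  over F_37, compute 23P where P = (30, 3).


k = 23 = 10111_2 (binary, LSB first: 11101)
Double-and-add from P = (30, 3):
  bit 0 = 1: acc = O + (30, 3) = (30, 3)
  bit 1 = 1: acc = (30, 3) + (15, 12) = (19, 20)
  bit 2 = 1: acc = (19, 20) + (28, 4) = (16, 24)
  bit 3 = 0: acc unchanged = (16, 24)
  bit 4 = 1: acc = (16, 24) + (23, 36) = (10, 18)

23P = (10, 18)


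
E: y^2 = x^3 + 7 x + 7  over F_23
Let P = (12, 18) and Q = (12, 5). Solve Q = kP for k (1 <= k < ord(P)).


Enumerate multiples of P until we hit Q = (12, 5):
  1P = (12, 18)
  2P = (11, 14)
  3P = (16, 12)
  4P = (3, 3)
  5P = (21, 13)
  6P = (17, 18)
  7P = (17, 5)
  8P = (21, 10)
  9P = (3, 20)
  10P = (16, 11)
  11P = (11, 9)
  12P = (12, 5)
Match found at i = 12.

k = 12


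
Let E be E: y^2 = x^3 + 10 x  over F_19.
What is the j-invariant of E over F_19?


Delta = -16(4 a^3 + 27 b^2) mod 19 = 11
-1728 * (4 a)^3 = -1728 * (4*10)^3 mod 19 = 8
j = 8 * 11^(-1) mod 19 = 18

j = 18 (mod 19)


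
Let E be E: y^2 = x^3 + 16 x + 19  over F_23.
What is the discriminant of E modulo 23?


4 a^3 + 27 b^2 = 4*16^3 + 27*19^2 = 16384 + 9747 = 26131
Delta = -16 * (26131) = -418096
Delta mod 23 = 21

Delta = 21 (mod 23)


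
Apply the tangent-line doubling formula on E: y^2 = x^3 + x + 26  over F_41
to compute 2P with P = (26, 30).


Doubling: s = (3 x1^2 + a) / (2 y1)
s = (3*26^2 + 1) / (2*30) mod 41 = 14
x3 = s^2 - 2 x1 mod 41 = 14^2 - 2*26 = 21
y3 = s (x1 - x3) - y1 mod 41 = 14 * (26 - 21) - 30 = 40

2P = (21, 40)


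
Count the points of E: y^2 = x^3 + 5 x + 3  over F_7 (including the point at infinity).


For each x in F_7, count y with y^2 = x^3 + 5 x + 3 mod 7:
  x = 1: RHS = 2, y in [3, 4]  -> 2 point(s)
  x = 2: RHS = 0, y in [0]  -> 1 point(s)
  x = 6: RHS = 4, y in [2, 5]  -> 2 point(s)
Affine points: 5. Add the point at infinity: total = 6.

#E(F_7) = 6


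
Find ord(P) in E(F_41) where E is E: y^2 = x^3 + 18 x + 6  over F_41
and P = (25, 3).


Compute successive multiples of P until we hit O:
  1P = (25, 3)
  2P = (14, 3)
  3P = (2, 38)
  4P = (5, 4)
  5P = (15, 17)
  6P = (21, 16)
  7P = (3, 28)
  8P = (22, 29)
  ... (continuing to 21P)
  21P = O

ord(P) = 21


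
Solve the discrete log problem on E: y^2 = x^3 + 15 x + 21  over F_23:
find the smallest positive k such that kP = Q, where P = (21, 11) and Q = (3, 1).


Enumerate multiples of P until we hit Q = (3, 1):
  1P = (21, 11)
  2P = (20, 8)
  3P = (14, 10)
  4P = (19, 9)
  5P = (7, 3)
  6P = (8, 3)
  7P = (2, 6)
  8P = (3, 1)
Match found at i = 8.

k = 8


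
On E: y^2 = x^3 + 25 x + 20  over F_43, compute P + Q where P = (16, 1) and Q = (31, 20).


P != Q, so use the chord formula.
s = (y2 - y1) / (x2 - x1) = (19) / (15) mod 43 = 7
x3 = s^2 - x1 - x2 mod 43 = 7^2 - 16 - 31 = 2
y3 = s (x1 - x3) - y1 mod 43 = 7 * (16 - 2) - 1 = 11

P + Q = (2, 11)


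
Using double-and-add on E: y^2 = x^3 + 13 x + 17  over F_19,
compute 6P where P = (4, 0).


k = 6 = 110_2 (binary, LSB first: 011)
Double-and-add from P = (4, 0):
  bit 0 = 0: acc unchanged = O
  bit 1 = 1: acc = O + O = O
  bit 2 = 1: acc = O + O = O

6P = O


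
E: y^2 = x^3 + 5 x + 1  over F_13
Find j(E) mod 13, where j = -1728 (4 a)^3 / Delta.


Delta = -16(4 a^3 + 27 b^2) mod 13 = 5
-1728 * (4 a)^3 = -1728 * (4*5)^3 mod 13 = 5
j = 5 * 5^(-1) mod 13 = 1

j = 1 (mod 13)


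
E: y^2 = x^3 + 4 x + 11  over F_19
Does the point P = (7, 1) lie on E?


Check whether y^2 = x^3 + 4 x + 11 (mod 19) for (x, y) = (7, 1).
LHS: y^2 = 1^2 mod 19 = 1
RHS: x^3 + 4 x + 11 = 7^3 + 4*7 + 11 mod 19 = 2
LHS != RHS

No, not on the curve


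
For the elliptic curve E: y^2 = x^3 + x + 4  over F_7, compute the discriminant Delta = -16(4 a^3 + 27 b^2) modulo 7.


4 a^3 + 27 b^2 = 4*1^3 + 27*4^2 = 4 + 432 = 436
Delta = -16 * (436) = -6976
Delta mod 7 = 3

Delta = 3 (mod 7)


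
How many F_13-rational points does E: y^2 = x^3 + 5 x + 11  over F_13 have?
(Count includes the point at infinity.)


For each x in F_13, count y with y^2 = x^3 + 5 x + 11 mod 13:
  x = 1: RHS = 4, y in [2, 11]  -> 2 point(s)
  x = 2: RHS = 3, y in [4, 9]  -> 2 point(s)
  x = 3: RHS = 1, y in [1, 12]  -> 2 point(s)
  x = 4: RHS = 4, y in [2, 11]  -> 2 point(s)
  x = 6: RHS = 10, y in [6, 7]  -> 2 point(s)
  x = 7: RHS = 12, y in [5, 8]  -> 2 point(s)
  x = 8: RHS = 4, y in [2, 11]  -> 2 point(s)
Affine points: 14. Add the point at infinity: total = 15.

#E(F_13) = 15


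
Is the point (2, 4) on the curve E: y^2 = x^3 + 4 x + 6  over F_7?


Check whether y^2 = x^3 + 4 x + 6 (mod 7) for (x, y) = (2, 4).
LHS: y^2 = 4^2 mod 7 = 2
RHS: x^3 + 4 x + 6 = 2^3 + 4*2 + 6 mod 7 = 1
LHS != RHS

No, not on the curve


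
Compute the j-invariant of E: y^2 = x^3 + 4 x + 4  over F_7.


Delta = -16(4 a^3 + 27 b^2) mod 7 = 3
-1728 * (4 a)^3 = -1728 * (4*4)^3 mod 7 = 1
j = 1 * 3^(-1) mod 7 = 5

j = 5 (mod 7)


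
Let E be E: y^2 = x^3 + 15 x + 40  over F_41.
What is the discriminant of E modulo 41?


4 a^3 + 27 b^2 = 4*15^3 + 27*40^2 = 13500 + 43200 = 56700
Delta = -16 * (56700) = -907200
Delta mod 41 = 7

Delta = 7 (mod 41)


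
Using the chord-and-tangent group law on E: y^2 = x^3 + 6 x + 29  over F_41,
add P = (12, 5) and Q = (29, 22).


P != Q, so use the chord formula.
s = (y2 - y1) / (x2 - x1) = (17) / (17) mod 41 = 1
x3 = s^2 - x1 - x2 mod 41 = 1^2 - 12 - 29 = 1
y3 = s (x1 - x3) - y1 mod 41 = 1 * (12 - 1) - 5 = 6

P + Q = (1, 6)


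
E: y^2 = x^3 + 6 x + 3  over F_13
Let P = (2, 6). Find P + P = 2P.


Doubling: s = (3 x1^2 + a) / (2 y1)
s = (3*2^2 + 6) / (2*6) mod 13 = 8
x3 = s^2 - 2 x1 mod 13 = 8^2 - 2*2 = 8
y3 = s (x1 - x3) - y1 mod 13 = 8 * (2 - 8) - 6 = 11

2P = (8, 11)


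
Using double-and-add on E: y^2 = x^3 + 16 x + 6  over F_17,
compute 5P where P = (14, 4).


k = 5 = 101_2 (binary, LSB first: 101)
Double-and-add from P = (14, 4):
  bit 0 = 1: acc = O + (14, 4) = (14, 4)
  bit 1 = 0: acc unchanged = (14, 4)
  bit 2 = 1: acc = (14, 4) + (7, 11) = (14, 13)

5P = (14, 13)


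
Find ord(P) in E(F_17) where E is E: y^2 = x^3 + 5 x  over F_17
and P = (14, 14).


Compute successive multiples of P until we hit O:
  1P = (14, 14)
  2P = (8, 5)
  3P = (10, 9)
  4P = (2, 1)
  5P = (3, 5)
  6P = (15, 13)
  7P = (6, 12)
  8P = (13, 16)
  ... (continuing to 26P)
  26P = O

ord(P) = 26


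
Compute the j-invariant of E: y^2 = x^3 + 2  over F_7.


Delta = -16(4 a^3 + 27 b^2) mod 7 = 1
-1728 * (4 a)^3 = -1728 * (4*0)^3 mod 7 = 0
j = 0 * 1^(-1) mod 7 = 0

j = 0 (mod 7)


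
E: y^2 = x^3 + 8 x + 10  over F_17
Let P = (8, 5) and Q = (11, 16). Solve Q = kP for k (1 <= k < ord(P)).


Enumerate multiples of P until we hit Q = (11, 16):
  1P = (8, 5)
  2P = (10, 6)
  3P = (12, 10)
  4P = (6, 6)
  5P = (16, 16)
  6P = (1, 11)
  7P = (7, 16)
  8P = (4, 2)
  9P = (13, 4)
  10P = (11, 16)
Match found at i = 10.

k = 10


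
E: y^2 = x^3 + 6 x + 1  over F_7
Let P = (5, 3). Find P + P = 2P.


Doubling: s = (3 x1^2 + a) / (2 y1)
s = (3*5^2 + 6) / (2*3) mod 7 = 3
x3 = s^2 - 2 x1 mod 7 = 3^2 - 2*5 = 6
y3 = s (x1 - x3) - y1 mod 7 = 3 * (5 - 6) - 3 = 1

2P = (6, 1)


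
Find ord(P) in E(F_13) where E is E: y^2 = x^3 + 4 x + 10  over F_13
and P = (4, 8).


Compute successive multiples of P until we hit O:
  1P = (4, 8)
  2P = (5, 5)
  3P = (0, 6)
  4P = (6, 4)
  5P = (7, 11)
  6P = (3, 6)
  7P = (10, 6)
  8P = (2, 0)
  ... (continuing to 16P)
  16P = O

ord(P) = 16


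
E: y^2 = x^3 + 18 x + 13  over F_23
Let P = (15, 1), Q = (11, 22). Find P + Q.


P != Q, so use the chord formula.
s = (y2 - y1) / (x2 - x1) = (21) / (19) mod 23 = 12
x3 = s^2 - x1 - x2 mod 23 = 12^2 - 15 - 11 = 3
y3 = s (x1 - x3) - y1 mod 23 = 12 * (15 - 3) - 1 = 5

P + Q = (3, 5)


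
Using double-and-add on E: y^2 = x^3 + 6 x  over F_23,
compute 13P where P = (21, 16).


k = 13 = 1101_2 (binary, LSB first: 1011)
Double-and-add from P = (21, 16):
  bit 0 = 1: acc = O + (21, 16) = (21, 16)
  bit 1 = 0: acc unchanged = (21, 16)
  bit 2 = 1: acc = (21, 16) + (16, 12) = (17, 1)
  bit 3 = 1: acc = (17, 1) + (9, 1) = (20, 22)

13P = (20, 22)


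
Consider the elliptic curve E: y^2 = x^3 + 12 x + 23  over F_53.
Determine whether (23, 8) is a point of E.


Check whether y^2 = x^3 + 12 x + 23 (mod 53) for (x, y) = (23, 8).
LHS: y^2 = 8^2 mod 53 = 11
RHS: x^3 + 12 x + 23 = 23^3 + 12*23 + 23 mod 53 = 11
LHS = RHS

Yes, on the curve


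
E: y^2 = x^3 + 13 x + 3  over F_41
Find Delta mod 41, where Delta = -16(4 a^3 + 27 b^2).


4 a^3 + 27 b^2 = 4*13^3 + 27*3^2 = 8788 + 243 = 9031
Delta = -16 * (9031) = -144496
Delta mod 41 = 29

Delta = 29 (mod 41)


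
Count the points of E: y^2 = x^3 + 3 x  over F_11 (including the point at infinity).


For each x in F_11, count y with y^2 = x^3 + 3 x + 0 mod 11:
  x = 0: RHS = 0, y in [0]  -> 1 point(s)
  x = 1: RHS = 4, y in [2, 9]  -> 2 point(s)
  x = 2: RHS = 3, y in [5, 6]  -> 2 point(s)
  x = 3: RHS = 3, y in [5, 6]  -> 2 point(s)
  x = 6: RHS = 3, y in [5, 6]  -> 2 point(s)
  x = 7: RHS = 1, y in [1, 10]  -> 2 point(s)
Affine points: 11. Add the point at infinity: total = 12.

#E(F_11) = 12


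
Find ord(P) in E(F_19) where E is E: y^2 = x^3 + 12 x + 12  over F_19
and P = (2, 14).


Compute successive multiples of P until we hit O:
  1P = (2, 14)
  2P = (1, 14)
  3P = (16, 5)
  4P = (5, 11)
  5P = (13, 16)
  6P = (10, 7)
  7P = (14, 6)
  8P = (14, 13)
  ... (continuing to 15P)
  15P = O

ord(P) = 15


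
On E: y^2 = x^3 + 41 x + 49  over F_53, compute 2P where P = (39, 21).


Doubling: s = (3 x1^2 + a) / (2 y1)
s = (3*39^2 + 41) / (2*21) mod 53 = 44
x3 = s^2 - 2 x1 mod 53 = 44^2 - 2*39 = 3
y3 = s (x1 - x3) - y1 mod 53 = 44 * (39 - 3) - 21 = 26

2P = (3, 26)


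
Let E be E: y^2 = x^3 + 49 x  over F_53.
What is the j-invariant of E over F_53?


Delta = -16(4 a^3 + 27 b^2) mod 53 = 15
-1728 * (4 a)^3 = -1728 * (4*49)^3 mod 53 = 3
j = 3 * 15^(-1) mod 53 = 32

j = 32 (mod 53)


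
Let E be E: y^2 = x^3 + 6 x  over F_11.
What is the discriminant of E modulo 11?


4 a^3 + 27 b^2 = 4*6^3 + 27*0^2 = 864 + 0 = 864
Delta = -16 * (864) = -13824
Delta mod 11 = 3

Delta = 3 (mod 11)


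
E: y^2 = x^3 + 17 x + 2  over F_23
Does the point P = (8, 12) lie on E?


Check whether y^2 = x^3 + 17 x + 2 (mod 23) for (x, y) = (8, 12).
LHS: y^2 = 12^2 mod 23 = 6
RHS: x^3 + 17 x + 2 = 8^3 + 17*8 + 2 mod 23 = 6
LHS = RHS

Yes, on the curve


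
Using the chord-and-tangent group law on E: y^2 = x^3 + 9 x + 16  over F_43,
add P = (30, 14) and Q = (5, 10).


P != Q, so use the chord formula.
s = (y2 - y1) / (x2 - x1) = (39) / (18) mod 43 = 38
x3 = s^2 - x1 - x2 mod 43 = 38^2 - 30 - 5 = 33
y3 = s (x1 - x3) - y1 mod 43 = 38 * (30 - 33) - 14 = 1

P + Q = (33, 1)


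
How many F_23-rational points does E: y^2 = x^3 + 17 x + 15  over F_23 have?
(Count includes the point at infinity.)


For each x in F_23, count y with y^2 = x^3 + 17 x + 15 mod 23:
  x = 3: RHS = 1, y in [1, 22]  -> 2 point(s)
  x = 4: RHS = 9, y in [3, 20]  -> 2 point(s)
  x = 5: RHS = 18, y in [8, 15]  -> 2 point(s)
  x = 9: RHS = 0, y in [0]  -> 1 point(s)
  x = 10: RHS = 12, y in [9, 14]  -> 2 point(s)
  x = 13: RHS = 18, y in [8, 15]  -> 2 point(s)
  x = 16: RHS = 13, y in [6, 17]  -> 2 point(s)
  x = 18: RHS = 12, y in [9, 14]  -> 2 point(s)
  x = 20: RHS = 6, y in [11, 12]  -> 2 point(s)
Affine points: 17. Add the point at infinity: total = 18.

#E(F_23) = 18


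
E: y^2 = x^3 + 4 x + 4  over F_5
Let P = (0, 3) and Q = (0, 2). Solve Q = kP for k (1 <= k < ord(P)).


Enumerate multiples of P until we hit Q = (0, 2):
  1P = (0, 3)
  2P = (1, 3)
  3P = (4, 2)
  4P = (2, 0)
  5P = (4, 3)
  6P = (1, 2)
  7P = (0, 2)
Match found at i = 7.

k = 7


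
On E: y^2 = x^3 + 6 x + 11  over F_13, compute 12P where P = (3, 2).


k = 12 = 1100_2 (binary, LSB first: 0011)
Double-and-add from P = (3, 2):
  bit 0 = 0: acc unchanged = O
  bit 1 = 0: acc unchanged = O
  bit 2 = 1: acc = O + (5, 6) = (5, 6)
  bit 3 = 1: acc = (5, 6) + (12, 2) = (8, 5)

12P = (8, 5)


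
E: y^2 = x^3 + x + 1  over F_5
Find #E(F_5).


For each x in F_5, count y with y^2 = x^3 + 1 x + 1 mod 5:
  x = 0: RHS = 1, y in [1, 4]  -> 2 point(s)
  x = 2: RHS = 1, y in [1, 4]  -> 2 point(s)
  x = 3: RHS = 1, y in [1, 4]  -> 2 point(s)
  x = 4: RHS = 4, y in [2, 3]  -> 2 point(s)
Affine points: 8. Add the point at infinity: total = 9.

#E(F_5) = 9
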